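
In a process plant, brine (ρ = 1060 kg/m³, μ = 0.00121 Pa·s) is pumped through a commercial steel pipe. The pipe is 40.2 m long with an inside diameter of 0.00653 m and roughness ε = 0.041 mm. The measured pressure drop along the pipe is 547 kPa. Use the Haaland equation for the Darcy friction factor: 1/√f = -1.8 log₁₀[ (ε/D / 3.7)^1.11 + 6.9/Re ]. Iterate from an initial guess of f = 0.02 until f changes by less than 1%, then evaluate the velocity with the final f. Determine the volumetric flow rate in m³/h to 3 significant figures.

Rearranging Darcy-Weisbach: V = √(2·ΔP·D/(f·L·ρ)). With ε/D = 4.1e-05/0.00653 = 0.00628, iterate starting from f = 0.02:
  f = 0.02 → V = √(2·5.47e+05·0.00653/(0.02·40.2·1060)) = 2.895 m/s; Re = ρVD/μ = 1.656e+04; f → 0.03669
  f = 0.03669 → V = 2.138 m/s; Re = 1.223e+04; f → 0.03794
  f = 0.03794 → V = 2.102 m/s; Re = 1.202e+04; f → 0.03802
Converged (Δf/f < 1%). With the final f = 0.03802: V = √(2·5.47e+05·0.00653/(0.03802·40.2·1060)) = 2.1 m/s.
Q = V·A = 2.1·(π/4·0.00653²) = 7.033e-05 m³/s = 0.253 m³/h.

Q ≈ 0.253 m³/h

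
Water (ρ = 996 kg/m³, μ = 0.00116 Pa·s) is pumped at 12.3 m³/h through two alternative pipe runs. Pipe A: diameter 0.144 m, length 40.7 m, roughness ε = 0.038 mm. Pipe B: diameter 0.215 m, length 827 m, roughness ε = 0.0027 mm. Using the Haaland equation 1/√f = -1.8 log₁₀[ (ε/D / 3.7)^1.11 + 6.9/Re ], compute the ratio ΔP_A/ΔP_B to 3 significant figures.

Pipe A: V = Q/A = 0.003417/0.01629 = 0.2098 m/s; Re = 2.594e+04; ε/D = 0.000264; Haaland → f = 0.02468; ΔP_A = f(L/D)(ρV²/2) = 152.9 Pa.
Pipe B: V = Q/A = 0.003417/0.03631 = 0.09411 m/s; Re = 1.737e+04; ε/D = 1.26e-05; Haaland → f = 0.0267; ΔP_B = f(L/D)(ρV²/2) = 452.9 Pa.
ΔP_A/ΔP_B = 152.9/452.9 = 0.338.

ΔP_A/ΔP_B ≈ 0.338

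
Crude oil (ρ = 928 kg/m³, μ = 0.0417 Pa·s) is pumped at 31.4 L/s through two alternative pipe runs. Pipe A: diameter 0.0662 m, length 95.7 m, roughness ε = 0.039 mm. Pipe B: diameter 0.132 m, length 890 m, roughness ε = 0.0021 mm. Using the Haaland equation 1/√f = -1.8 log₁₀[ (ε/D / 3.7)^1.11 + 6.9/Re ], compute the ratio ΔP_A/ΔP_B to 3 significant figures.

ΔP_A/ΔP_B ≈ 2.88

Pipe A: V = Q/A = 0.0314/0.003442 = 9.123 m/s; Re = 1.344e+04; ε/D = 0.000589; Haaland → f = 0.02938; ΔP_A = f(L/D)(ρV²/2) = 1.64e+06 Pa.
Pipe B: V = Q/A = 0.0314/0.01368 = 2.295 m/s; Re = 6740; ε/D = 1.59e-05; Haaland → f = 0.03454; ΔP_B = f(L/D)(ρV²/2) = 5.689e+05 Pa.
ΔP_A/ΔP_B = 1.64e+06/5.689e+05 = 2.88.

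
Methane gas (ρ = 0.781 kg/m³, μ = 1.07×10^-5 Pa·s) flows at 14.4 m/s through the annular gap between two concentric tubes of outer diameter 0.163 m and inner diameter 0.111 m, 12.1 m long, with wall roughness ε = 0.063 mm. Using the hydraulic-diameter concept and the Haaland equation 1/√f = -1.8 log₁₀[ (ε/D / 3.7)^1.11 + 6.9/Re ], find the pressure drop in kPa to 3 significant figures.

ΔP ≈ 0.453 kPa

Hydraulic diameter D_h = 4A/P = D_o - D_i = 0.163 - 0.111 = 0.052 m.
Re = ρVD_h/μ = 0.781·14.4·0.052/1.07e-05 = 5.466e+04.
ε/D_h = 6.3e-05/0.052 = 0.00121; Haaland gives 1/√f = -1.8 log₁₀[0.000135+0.000126] = 6.448, so f = 0.02405.
ΔP = f(L/D_h)(ρV²/2) = 0.02405·12.1/0.052·80.97 = 453.2 Pa.
ΔP = 0.453 kPa.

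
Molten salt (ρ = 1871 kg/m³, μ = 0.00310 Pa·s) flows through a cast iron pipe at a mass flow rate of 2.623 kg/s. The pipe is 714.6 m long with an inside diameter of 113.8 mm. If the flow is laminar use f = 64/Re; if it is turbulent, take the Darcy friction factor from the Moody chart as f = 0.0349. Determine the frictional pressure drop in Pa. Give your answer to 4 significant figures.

A = πD²/4 = π(0.1138)²/4 = 0.01017 m²; mean velocity V = ṁ/(ρA) = 2.623/(1871 · 0.01017) = 0.1378 m/s.
Reynolds number Re = ρVD/μ = 1871 · 0.1378 · 0.1138 / 0.0031 = 9467.
Re > 4000 → turbulent; use the Moody-chart value f = 0.0349.
Darcy-Weisbach: ΔP = f(L/D)(ρV²/2) = 0.0349·(714.6/0.1138)·(1871·0.1378²/2) = 0.0349·6279·17.77 = 3895 Pa.

ΔP ≈ 3895 Pa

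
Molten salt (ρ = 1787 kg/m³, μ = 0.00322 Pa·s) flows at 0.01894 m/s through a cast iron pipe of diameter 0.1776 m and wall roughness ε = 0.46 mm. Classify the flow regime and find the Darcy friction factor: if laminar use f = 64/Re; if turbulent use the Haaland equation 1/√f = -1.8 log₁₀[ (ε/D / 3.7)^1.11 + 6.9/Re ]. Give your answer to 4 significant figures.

f ≈ 0.03428

Re = ρVD/μ = 1787·0.01894·0.1776/0.00322 = 1867.
Re < 2300 → laminar, so f = 64/Re = 0.03428 (roughness is irrelevant in laminar flow).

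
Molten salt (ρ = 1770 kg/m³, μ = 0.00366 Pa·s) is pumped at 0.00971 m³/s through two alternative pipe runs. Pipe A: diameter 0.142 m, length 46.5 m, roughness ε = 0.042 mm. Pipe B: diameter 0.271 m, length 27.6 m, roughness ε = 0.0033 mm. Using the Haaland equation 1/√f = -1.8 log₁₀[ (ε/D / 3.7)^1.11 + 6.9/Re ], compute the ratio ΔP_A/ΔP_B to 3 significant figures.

Pipe A: V = Q/A = 0.00971/0.01584 = 0.6131 m/s; Re = 4.21e+04; ε/D = 0.000296; Haaland → f = 0.02235; ΔP_A = f(L/D)(ρV²/2) = 2435 Pa.
Pipe B: V = Q/A = 0.00971/0.05768 = 0.1683 m/s; Re = 2.206e+04; ε/D = 1.22e-05; Haaland → f = 0.02514; ΔP_B = f(L/D)(ρV²/2) = 64.22 Pa.
ΔP_A/ΔP_B = 2435/64.22 = 37.9.

ΔP_A/ΔP_B ≈ 37.9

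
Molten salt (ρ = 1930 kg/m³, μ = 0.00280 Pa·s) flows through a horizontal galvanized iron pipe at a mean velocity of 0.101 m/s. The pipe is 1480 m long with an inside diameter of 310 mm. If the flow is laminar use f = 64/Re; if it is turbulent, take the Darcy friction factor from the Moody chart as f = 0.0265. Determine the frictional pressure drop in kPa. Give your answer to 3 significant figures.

ΔP ≈ 1.25 kPa

Reynolds number Re = ρVD/μ = 1930 · 0.101 · 0.31 / 0.0028 = 2.158e+04.
Re > 4000 → turbulent; use the Moody-chart value f = 0.0265.
Darcy-Weisbach: ΔP = f(L/D)(ρV²/2) = 0.0265·(1480/0.31)·(1930·0.101²/2) = 0.0265·4774·9.844 = 1245 Pa.
ΔP = 1245 Pa = 1.25 kPa.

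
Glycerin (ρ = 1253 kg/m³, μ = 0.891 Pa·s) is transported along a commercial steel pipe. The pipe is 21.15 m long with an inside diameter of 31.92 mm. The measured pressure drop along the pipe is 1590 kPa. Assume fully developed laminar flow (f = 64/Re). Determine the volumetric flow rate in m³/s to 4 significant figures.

For laminar flow, f = 64/Re with Re = ρVD/μ, so Darcy-Weisbach reduces to ΔP = 32μLV/D². Solving for V: V = ΔP·D²/(32μL) = 1.59e+06·(0.03192)²/(32·0.891·21.15) = 2.686 m/s.
Check: Re = ρVD/μ = 1253·2.686·0.03192/0.891 = 120.6 < 2300, so the laminar assumption holds.
Q = V·A = 2.686·(π/4·0.03192²) = 0.00215 m³/s = 0.002150 m³/s.

Q ≈ 0.002150 m³/s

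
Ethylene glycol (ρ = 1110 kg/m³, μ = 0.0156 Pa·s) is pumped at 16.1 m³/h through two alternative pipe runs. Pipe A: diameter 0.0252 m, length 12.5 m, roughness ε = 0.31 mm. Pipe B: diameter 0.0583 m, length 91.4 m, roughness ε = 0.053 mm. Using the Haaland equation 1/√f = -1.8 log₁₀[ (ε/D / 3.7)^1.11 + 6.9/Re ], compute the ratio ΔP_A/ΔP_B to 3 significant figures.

ΔP_A/ΔP_B ≈ 11.3

Pipe A: V = Q/A = 0.004472/0.0004988 = 8.967 m/s; Re = 1.608e+04; ε/D = 0.0123; Haaland → f = 0.04373; ΔP_A = f(L/D)(ρV²/2) = 9.678e+05 Pa.
Pipe B: V = Q/A = 0.004472/0.002669 = 1.675 m/s; Re = 6950; ε/D = 0.000909; Haaland → f = 0.03518; ΔP_B = f(L/D)(ρV²/2) = 8.591e+04 Pa.
ΔP_A/ΔP_B = 9.678e+05/8.591e+04 = 11.3.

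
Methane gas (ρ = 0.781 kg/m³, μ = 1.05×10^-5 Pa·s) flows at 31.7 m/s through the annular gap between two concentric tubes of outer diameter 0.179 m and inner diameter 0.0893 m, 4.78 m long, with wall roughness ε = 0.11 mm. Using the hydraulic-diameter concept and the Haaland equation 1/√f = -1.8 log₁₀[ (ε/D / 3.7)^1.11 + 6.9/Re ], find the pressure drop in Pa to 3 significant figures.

Hydraulic diameter D_h = 4A/P = D_o - D_i = 0.179 - 0.0893 = 0.0897 m.
Re = ρVD_h/μ = 0.781·31.7·0.0897/1.05e-05 = 2.115e+05.
ε/D_h = 0.00011/0.0897 = 0.00123; Haaland gives 1/√f = -1.8 log₁₀[0.000137+3.26e-05] = 6.786, so f = 0.02172.
ΔP = f(L/D_h)(ρV²/2) = 0.02172·4.78/0.0897·392.4 = 454.2 Pa.

ΔP ≈ 454 Pa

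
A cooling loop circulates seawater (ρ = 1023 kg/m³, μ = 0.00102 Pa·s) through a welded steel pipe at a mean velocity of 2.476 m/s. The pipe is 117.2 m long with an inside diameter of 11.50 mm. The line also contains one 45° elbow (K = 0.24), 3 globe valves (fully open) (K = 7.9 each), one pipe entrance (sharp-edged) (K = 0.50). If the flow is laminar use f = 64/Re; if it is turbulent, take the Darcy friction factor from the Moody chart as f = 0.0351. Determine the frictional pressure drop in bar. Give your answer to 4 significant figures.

Reynolds number Re = ρVD/μ = 1023 · 2.476 · 0.0115 / 0.00102 = 2.856e+04.
Re > 4000 → turbulent; use the Moody-chart value f = 0.0351.
Total minor-loss coefficient ΣK = 1·0.24 + 3·7.9 + 1·0.5 = 24.4.
ΔP = [f·L/D + ΣK]·(ρV²/2) = [0.0351·117.2/0.0115 + 24.4]·(1023·2.476²/2) = [357.7 + 24.4]·3136 = 1.198e+06 Pa.
ΔP = 1.198e+06 Pa = 11.98 bar.

ΔP ≈ 11.98 bar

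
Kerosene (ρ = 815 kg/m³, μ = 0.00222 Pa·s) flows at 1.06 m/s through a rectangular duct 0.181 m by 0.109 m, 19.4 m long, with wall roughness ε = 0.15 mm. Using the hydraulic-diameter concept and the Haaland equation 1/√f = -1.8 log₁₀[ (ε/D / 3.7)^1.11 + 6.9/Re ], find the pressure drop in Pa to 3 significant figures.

ΔP ≈ 1560 Pa

Hydraulic diameter D_h = 4A/P = 4·(0.181·0.109)/(2·(0.181+0.109)) = 0.07892/0.58 = 0.1361 m.
Re = ρVD_h/μ = 815·1.06·0.1361/0.00222 = 5.295e+04.
ε/D_h = 0.00015/0.1361 = 0.0011; Haaland gives 1/√f = -1.8 log₁₀[0.000122+0.00013] = 6.477, so f = 0.02384.
ΔP = f(L/D_h)(ρV²/2) = 0.02384·19.4/0.1361·457.9 = 1556 Pa.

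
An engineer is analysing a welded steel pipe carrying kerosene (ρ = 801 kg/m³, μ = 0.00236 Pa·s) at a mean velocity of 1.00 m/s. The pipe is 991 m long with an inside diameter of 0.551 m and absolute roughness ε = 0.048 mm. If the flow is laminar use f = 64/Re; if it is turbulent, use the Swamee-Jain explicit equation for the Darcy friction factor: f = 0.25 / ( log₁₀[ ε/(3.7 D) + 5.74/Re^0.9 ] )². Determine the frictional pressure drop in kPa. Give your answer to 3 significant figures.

Reynolds number Re = ρVD/μ = 801 · 1 · 0.551 / 0.00236 = 1.87e+05.
Re > 4000 → turbulent. Relative roughness ε/D = 4.8e-05/0.551 = 8.71e-05. Swamee-Jain: f = 0.25/(log₁₀[8.71e-05/3.7 + 5.74/1.87e+05^0.9])² = 0.25/(log₁₀[2.35e-05 + 0.000103])² = 0.25/(-3.897)² = 0.01647.
Darcy-Weisbach: ΔP = f(L/D)(ρV²/2) = 0.01647·(991/0.551)·(801·1²/2) = 0.01647·1799·400.5 = 1.186e+04 Pa.
ΔP = 1.186e+04 Pa = 11.9 kPa.

ΔP ≈ 11.9 kPa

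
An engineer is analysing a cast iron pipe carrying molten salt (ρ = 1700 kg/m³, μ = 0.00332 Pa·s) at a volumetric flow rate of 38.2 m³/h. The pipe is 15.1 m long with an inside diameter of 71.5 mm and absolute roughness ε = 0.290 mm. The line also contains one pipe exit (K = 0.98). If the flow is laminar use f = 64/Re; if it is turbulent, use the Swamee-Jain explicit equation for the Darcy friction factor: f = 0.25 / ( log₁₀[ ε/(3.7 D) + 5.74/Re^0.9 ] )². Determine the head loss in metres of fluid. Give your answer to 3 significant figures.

Q = 38.2 m³/h = 38.2/3600 = 0.01061 m³/s.
Cross-sectional area A = πD²/4 = π(0.0715)²/4 = 0.004015 m²; mean velocity V = Q/A = 0.01061/0.004015 = 2.643 m/s.
Reynolds number Re = ρVD/μ = 1700 · 2.643 · 0.0715 / 0.00332 = 9.676e+04.
Re > 4000 → turbulent. Relative roughness ε/D = 0.00029/0.0715 = 0.00406. Swamee-Jain: f = 0.25/(log₁₀[0.00406/3.7 + 5.74/9.676e+04^0.9])² = 0.25/(log₁₀[0.0011 + 0.000187])² = 0.25/(-2.892)² = 0.0299.
Total minor-loss coefficient ΣK = 1·0.98 = 0.98.
ΔP = [f·L/D + ΣK]·(ρV²/2) = [0.0299·15.1/0.0715 + 0.98]·(1700·2.643²/2) = [6.314 + 0.98]·5937 = 4.33e+04 Pa.
Head loss h_f = ΔP/(ρg) = 4.33e+04/(1700·9.81) = 2.60 m.

h_f ≈ 2.60 m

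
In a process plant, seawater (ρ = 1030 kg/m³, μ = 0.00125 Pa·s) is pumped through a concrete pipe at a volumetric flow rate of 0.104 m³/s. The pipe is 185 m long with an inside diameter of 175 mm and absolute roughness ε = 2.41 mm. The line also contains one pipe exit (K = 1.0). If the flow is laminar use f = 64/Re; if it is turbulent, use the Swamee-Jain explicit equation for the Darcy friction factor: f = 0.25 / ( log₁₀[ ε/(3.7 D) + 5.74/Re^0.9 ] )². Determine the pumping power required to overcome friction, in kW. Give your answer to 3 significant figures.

P ≈ 46.0 kW

Cross-sectional area A = πD²/4 = π(0.175)²/4 = 0.02405 m²; mean velocity V = Q/A = 0.104/0.02405 = 4.324 m/s.
Reynolds number Re = ρVD/μ = 1030 · 4.324 · 0.175 / 0.00125 = 6.235e+05.
Re > 4000 → turbulent. Relative roughness ε/D = 0.00241/0.175 = 0.0138. Swamee-Jain: f = 0.25/(log₁₀[0.0138/3.7 + 5.74/6.235e+05^0.9])² = 0.25/(log₁₀[0.00372 + 3.5e-05])² = 0.25/(-2.425)² = 0.04251.
Total minor-loss coefficient ΣK = 1·1 = 1.
ΔP = [f·L/D + ΣK]·(ρV²/2) = [0.04251·185/0.175 + 1]·(1030·4.324²/2) = [44.94 + 1]·9628 = 4.423e+05 Pa.
Pumping power P = QΔP = 0.104·4.423e+05 = 46000 W = 46.0 kW.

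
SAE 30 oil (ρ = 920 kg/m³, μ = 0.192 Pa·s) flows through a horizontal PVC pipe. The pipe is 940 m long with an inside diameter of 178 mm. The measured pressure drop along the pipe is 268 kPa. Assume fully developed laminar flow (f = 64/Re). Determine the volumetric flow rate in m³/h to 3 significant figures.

Q ≈ 132 m³/h

For laminar flow, f = 64/Re with Re = ρVD/μ, so Darcy-Weisbach reduces to ΔP = 32μLV/D². Solving for V: V = ΔP·D²/(32μL) = 2.68e+05·(0.178)²/(32·0.192·940) = 1.47 m/s.
Check: Re = ρVD/μ = 920·1.47·0.178/0.192 = 1254 < 2300, so the laminar assumption holds.
Q = V·A = 1.47·(π/4·0.178²) = 0.03659 m³/s = 132 m³/h.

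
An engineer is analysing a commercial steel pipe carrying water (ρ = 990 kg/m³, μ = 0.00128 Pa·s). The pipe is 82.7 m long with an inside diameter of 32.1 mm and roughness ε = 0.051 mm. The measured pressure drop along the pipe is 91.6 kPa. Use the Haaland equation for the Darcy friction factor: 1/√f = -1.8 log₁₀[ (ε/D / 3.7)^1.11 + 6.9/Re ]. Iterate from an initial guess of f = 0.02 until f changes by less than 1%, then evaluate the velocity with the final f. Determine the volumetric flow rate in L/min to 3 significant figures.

Q ≈ 81.0 L/min

Rearranging Darcy-Weisbach: V = √(2·ΔP·D/(f·L·ρ)). With ε/D = 5.1e-05/0.0321 = 0.00159, iterate starting from f = 0.02:
  f = 0.02 → V = √(2·9.16e+04·0.0321/(0.02·82.7·990)) = 1.895 m/s; Re = ρVD/μ = 4.705e+04; f → 0.02546
  f = 0.02546 → V = 1.68 m/s; Re = 4.17e+04; f → 0.02581
  f = 0.02581 → V = 1.668 m/s; Re = 4.141e+04; f → 0.02583
Converged (Δf/f < 1%). With the final f = 0.02583: V = √(2·9.16e+04·0.0321/(0.02583·82.7·990)) = 1.667 m/s.
Q = V·A = 1.667·(π/4·0.0321²) = 0.001349 m³/s = 81.0 L/min.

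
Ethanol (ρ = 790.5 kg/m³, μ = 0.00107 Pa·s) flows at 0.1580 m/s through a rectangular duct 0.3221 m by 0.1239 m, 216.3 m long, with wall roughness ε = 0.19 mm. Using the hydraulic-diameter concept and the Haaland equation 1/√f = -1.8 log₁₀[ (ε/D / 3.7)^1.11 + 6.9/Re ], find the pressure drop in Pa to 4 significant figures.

ΔP ≈ 328.1 Pa

Hydraulic diameter D_h = 4A/P = 4·(0.3221·0.1239)/(2·(0.3221+0.1239)) = 0.1596/0.892 = 0.179 m.
Re = ρVD_h/μ = 790.5·0.158·0.179/0.00107 = 2.089e+04.
ε/D_h = 0.00019/0.179 = 0.00106; Haaland gives 1/√f = -1.8 log₁₀[0.000117+0.00033] = 6.029, so f = 0.02751.
ΔP = f(L/D_h)(ρV²/2) = 0.02751·216.3/0.179·9.867 = 328.1 Pa.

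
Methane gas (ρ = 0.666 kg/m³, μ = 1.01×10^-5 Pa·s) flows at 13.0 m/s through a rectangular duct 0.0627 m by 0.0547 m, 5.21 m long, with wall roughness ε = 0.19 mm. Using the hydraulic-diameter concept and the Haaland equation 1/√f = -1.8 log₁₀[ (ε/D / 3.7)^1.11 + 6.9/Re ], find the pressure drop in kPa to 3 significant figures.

Hydraulic diameter D_h = 4A/P = 4·(0.0627·0.0547)/(2·(0.0627+0.0547)) = 0.01372/0.2348 = 0.05843 m.
Re = ρVD_h/μ = 0.666·13·0.05843/1.01e-05 = 5.009e+04.
ε/D_h = 0.00019/0.05843 = 0.00325; Haaland gives 1/√f = -1.8 log₁₀[0.000405+0.000138] = 5.877, so f = 0.02895.
ΔP = f(L/D_h)(ρV²/2) = 0.02895·5.21/0.05843·56.28 = 145.3 Pa.
ΔP = 0.145 kPa.

ΔP ≈ 0.145 kPa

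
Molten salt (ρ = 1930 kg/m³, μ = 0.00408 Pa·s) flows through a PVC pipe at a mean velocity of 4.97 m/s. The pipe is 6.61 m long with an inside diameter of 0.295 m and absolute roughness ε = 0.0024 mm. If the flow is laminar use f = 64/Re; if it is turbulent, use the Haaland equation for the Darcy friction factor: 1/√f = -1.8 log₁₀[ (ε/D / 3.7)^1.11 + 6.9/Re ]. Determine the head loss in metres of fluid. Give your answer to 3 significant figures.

h_f ≈ 0.351 m

Reynolds number Re = ρVD/μ = 1930 · 4.97 · 0.295 / 0.00408 = 6.935e+05.
Re > 4000 → turbulent. Relative roughness ε/D = 2.4e-06/0.295 = 8.14e-06. Haaland: 1/√f = -1.8 log₁₀[(8.14e-06/3.7)^1.11 + 6.9/6.935e+05] = -1.8 log₁₀[5.25e-07 + 9.95e-06] = 8.964, so f = 0.01245.
Darcy-Weisbach: ΔP = f(L/D)(ρV²/2) = 0.01245·(6.61/0.295)·(1930·4.97²/2) = 0.01245·22.41·2.384e+04 = 6647 Pa.
Head loss h_f = ΔP/(ρg) = 6647/(1930·9.81) = 0.351 m.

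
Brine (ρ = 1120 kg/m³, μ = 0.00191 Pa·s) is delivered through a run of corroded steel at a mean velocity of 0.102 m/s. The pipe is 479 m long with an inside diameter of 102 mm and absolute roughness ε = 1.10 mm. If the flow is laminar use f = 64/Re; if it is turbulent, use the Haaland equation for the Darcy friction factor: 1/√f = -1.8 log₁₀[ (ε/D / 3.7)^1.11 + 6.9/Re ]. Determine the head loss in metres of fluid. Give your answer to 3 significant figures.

Reynolds number Re = ρVD/μ = 1120 · 0.102 · 0.102 / 0.00191 = 6101.
Re > 4000 → turbulent. Relative roughness ε/D = 0.0011/0.102 = 0.0108. Haaland: 1/√f = -1.8 log₁₀[(0.0108/3.7)^1.11 + 6.9/6101] = -1.8 log₁₀[0.00153 + 0.00113] = 4.634, so f = 0.04657.
Darcy-Weisbach: ΔP = f(L/D)(ρV²/2) = 0.04657·(479/0.102)·(1120·0.102²/2) = 0.04657·4696·5.826 = 1274 Pa.
Head loss h_f = ΔP/(ρg) = 1274/(1120·9.81) = 0.116 m.

h_f ≈ 0.116 m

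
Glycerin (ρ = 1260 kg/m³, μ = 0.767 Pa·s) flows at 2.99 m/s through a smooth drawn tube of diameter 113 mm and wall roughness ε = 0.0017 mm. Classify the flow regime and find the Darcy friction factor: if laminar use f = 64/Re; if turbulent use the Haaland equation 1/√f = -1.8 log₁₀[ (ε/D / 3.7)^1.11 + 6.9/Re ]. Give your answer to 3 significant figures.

f ≈ 0.115

Re = ρVD/μ = 1260·2.99·0.113/0.767 = 555.
Re < 2300 → laminar, so f = 64/Re = 0.1153 (roughness is irrelevant in laminar flow).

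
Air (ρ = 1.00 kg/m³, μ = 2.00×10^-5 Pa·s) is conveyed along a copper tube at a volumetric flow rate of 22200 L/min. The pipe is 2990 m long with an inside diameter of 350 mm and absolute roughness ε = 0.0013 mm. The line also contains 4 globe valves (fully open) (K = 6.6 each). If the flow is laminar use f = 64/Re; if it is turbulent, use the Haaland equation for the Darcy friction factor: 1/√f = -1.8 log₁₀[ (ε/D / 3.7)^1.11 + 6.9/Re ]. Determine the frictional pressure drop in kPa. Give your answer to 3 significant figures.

Q = 22200 L/min = 22200/60000 = 0.37 m³/s.
Cross-sectional area A = πD²/4 = π(0.35)²/4 = 0.09621 m²; mean velocity V = Q/A = 0.37/0.09621 = 3.846 m/s.
Reynolds number Re = ρVD/μ = 1 · 3.846 · 0.35 / 2e-05 = 6.73e+04.
Re > 4000 → turbulent. Relative roughness ε/D = 1.3e-06/0.35 = 3.71e-06. Haaland: 1/√f = -1.8 log₁₀[(3.71e-06/3.7)^1.11 + 6.9/6.73e+04] = -1.8 log₁₀[2.2e-07 + 0.000103] = 7.179, so f = 0.0194.
Total minor-loss coefficient ΣK = 4·6.6 = 26.4.
ΔP = [f·L/D + ΣK]·(ρV²/2) = [0.0194·2990/0.35 + 26.4]·(1·3.846²/2) = [165.8 + 26.4]·7.395 = 1421 Pa.
ΔP = 1421 Pa = 1.42 kPa.

ΔP ≈ 1.42 kPa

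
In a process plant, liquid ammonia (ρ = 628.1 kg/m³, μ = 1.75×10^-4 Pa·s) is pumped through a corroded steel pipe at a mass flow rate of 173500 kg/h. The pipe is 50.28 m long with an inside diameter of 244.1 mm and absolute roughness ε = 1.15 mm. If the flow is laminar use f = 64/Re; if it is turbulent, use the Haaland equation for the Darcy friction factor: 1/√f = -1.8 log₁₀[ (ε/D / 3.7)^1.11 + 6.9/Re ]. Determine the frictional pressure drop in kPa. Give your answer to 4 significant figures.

ṁ = 173500 kg/h = 173500/3600 = 48.19 kg/s.
A = πD²/4 = π(0.2441)²/4 = 0.0468 m²; mean velocity V = ṁ/(ρA) = 48.19/(628.1 · 0.0468) = 1.64 m/s.
Reynolds number Re = ρVD/μ = 628.1 · 1.64 · 0.2441 / 0.000175 = 1.436e+06.
Re > 4000 → turbulent. Relative roughness ε/D = 0.00115/0.2441 = 0.00471. Haaland: 1/√f = -1.8 log₁₀[(0.00471/3.7)^1.11 + 6.9/1.436e+06] = -1.8 log₁₀[0.000612 + 4.8e-06] = 5.778, so f = 0.02995.
Darcy-Weisbach: ΔP = f(L/D)(ρV²/2) = 0.02995·(50.28/0.2441)·(628.1·1.64²/2) = 0.02995·206·844.3 = 5209 Pa.
ΔP = 5209 Pa = 5.209 kPa.

ΔP ≈ 5.209 kPa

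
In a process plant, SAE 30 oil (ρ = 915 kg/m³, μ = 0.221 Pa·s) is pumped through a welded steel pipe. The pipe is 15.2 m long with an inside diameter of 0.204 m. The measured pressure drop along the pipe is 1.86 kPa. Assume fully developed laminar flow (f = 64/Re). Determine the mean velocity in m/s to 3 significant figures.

For laminar flow, f = 64/Re with Re = ρVD/μ, so Darcy-Weisbach reduces to ΔP = 32μLV/D². Solving for V: V = ΔP·D²/(32μL) = 1860·(0.204)²/(32·0.221·15.2) = 0.7201 m/s.
Check: Re = ρVD/μ = 915·0.7201·0.204/0.221 = 608.2 < 2300, so the laminar assumption holds.

V ≈ 0.720 m/s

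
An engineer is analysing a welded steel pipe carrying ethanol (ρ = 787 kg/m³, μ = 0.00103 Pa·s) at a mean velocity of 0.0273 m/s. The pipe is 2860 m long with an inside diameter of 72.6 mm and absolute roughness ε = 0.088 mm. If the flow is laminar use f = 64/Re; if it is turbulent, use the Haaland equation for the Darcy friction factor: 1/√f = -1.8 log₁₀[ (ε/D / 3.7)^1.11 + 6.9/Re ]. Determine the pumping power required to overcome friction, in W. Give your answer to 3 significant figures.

P ≈ 0.0552 W

Reynolds number Re = ρVD/μ = 787 · 0.0273 · 0.0726 / 0.00103 = 1514.
Re < 2300 → laminar flow, so f = 64/Re = 64/1514 = 0.04226 (the turbulent correlation is not needed).
Darcy-Weisbach: ΔP = f(L/D)(ρV²/2) = 0.04226·(2860/0.0726)·(787·0.0273²/2) = 0.04226·3.939e+04·0.2933 = 488.3 Pa.
Q = V·A = 0.0273·0.00414 = 0.000113 m³/s.
Pumping power P = QΔP = 0.000113·488.3 = 0.05518 W = 0.0552 W.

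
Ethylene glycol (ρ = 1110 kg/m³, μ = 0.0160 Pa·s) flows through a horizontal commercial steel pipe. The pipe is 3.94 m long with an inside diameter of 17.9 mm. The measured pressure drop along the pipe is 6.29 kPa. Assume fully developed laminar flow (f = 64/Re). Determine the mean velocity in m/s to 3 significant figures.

For laminar flow, f = 64/Re with Re = ρVD/μ, so Darcy-Weisbach reduces to ΔP = 32μLV/D². Solving for V: V = ΔP·D²/(32μL) = 6290·(0.0179)²/(32·0.016·3.94) = 0.9991 m/s.
Check: Re = ρVD/μ = 1110·0.9991·0.0179/0.016 = 1241 < 2300, so the laminar assumption holds.

V ≈ 0.999 m/s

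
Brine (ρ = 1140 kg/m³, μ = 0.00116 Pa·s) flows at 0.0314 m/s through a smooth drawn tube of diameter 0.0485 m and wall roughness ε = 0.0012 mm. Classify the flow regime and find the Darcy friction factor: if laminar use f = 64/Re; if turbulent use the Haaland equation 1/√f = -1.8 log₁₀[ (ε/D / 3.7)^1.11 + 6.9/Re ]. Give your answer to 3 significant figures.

f ≈ 0.0428

Re = ρVD/μ = 1140·0.0314·0.0485/0.00116 = 1497.
Re < 2300 → laminar, so f = 64/Re = 0.04276 (roughness is irrelevant in laminar flow).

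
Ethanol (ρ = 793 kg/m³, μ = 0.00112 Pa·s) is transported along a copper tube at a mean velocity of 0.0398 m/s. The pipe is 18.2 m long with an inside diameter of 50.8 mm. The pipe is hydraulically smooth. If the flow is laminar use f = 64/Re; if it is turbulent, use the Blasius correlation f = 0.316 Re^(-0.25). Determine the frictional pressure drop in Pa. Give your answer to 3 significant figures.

Reynolds number Re = ρVD/μ = 793 · 0.0398 · 0.0508 / 0.00112 = 1432.
Re < 2300 → laminar flow, so f = 64/Re = 64/1432 = 0.04471 (the turbulent correlation is not needed).
Darcy-Weisbach: ΔP = f(L/D)(ρV²/2) = 0.04471·(18.2/0.0508)·(793·0.0398²/2) = 0.04471·358.3·0.6281 = 10.06 Pa.

ΔP ≈ 10.1 Pa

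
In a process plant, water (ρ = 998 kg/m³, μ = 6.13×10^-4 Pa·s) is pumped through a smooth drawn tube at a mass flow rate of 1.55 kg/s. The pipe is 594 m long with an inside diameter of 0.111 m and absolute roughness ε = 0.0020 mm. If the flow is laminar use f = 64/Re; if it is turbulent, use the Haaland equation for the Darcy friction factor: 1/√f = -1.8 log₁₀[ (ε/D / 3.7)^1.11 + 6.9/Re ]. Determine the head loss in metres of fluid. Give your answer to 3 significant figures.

A = πD²/4 = π(0.111)²/4 = 0.009677 m²; mean velocity V = ṁ/(ρA) = 1.55/(998 · 0.009677) = 0.1605 m/s.
Reynolds number Re = ρVD/μ = 998 · 0.1605 · 0.111 / 0.000613 = 2.9e+04.
Re > 4000 → turbulent. Relative roughness ε/D = 2e-06/0.111 = 1.8e-05. Haaland: 1/√f = -1.8 log₁₀[(1.8e-05/3.7)^1.11 + 6.9/2.9e+04] = -1.8 log₁₀[1.27e-06 + 0.000238] = 6.518, so f = 0.02354.
Darcy-Weisbach: ΔP = f(L/D)(ρV²/2) = 0.02354·(594/0.111)·(998·0.1605²/2) = 0.02354·5351·12.85 = 1619 Pa.
Head loss h_f = ΔP/(ρg) = 1619/(998·9.81) = 0.165 m.

h_f ≈ 0.165 m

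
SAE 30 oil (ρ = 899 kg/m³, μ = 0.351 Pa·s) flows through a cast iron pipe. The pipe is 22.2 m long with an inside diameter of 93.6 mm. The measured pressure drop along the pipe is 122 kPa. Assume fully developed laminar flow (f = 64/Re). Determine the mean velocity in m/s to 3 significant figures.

For laminar flow, f = 64/Re with Re = ρVD/μ, so Darcy-Weisbach reduces to ΔP = 32μLV/D². Solving for V: V = ΔP·D²/(32μL) = 1.22e+05·(0.0936)²/(32·0.351·22.2) = 4.286 m/s.
Check: Re = ρVD/μ = 899·4.286·0.0936/0.351 = 1028 < 2300, so the laminar assumption holds.

V ≈ 4.29 m/s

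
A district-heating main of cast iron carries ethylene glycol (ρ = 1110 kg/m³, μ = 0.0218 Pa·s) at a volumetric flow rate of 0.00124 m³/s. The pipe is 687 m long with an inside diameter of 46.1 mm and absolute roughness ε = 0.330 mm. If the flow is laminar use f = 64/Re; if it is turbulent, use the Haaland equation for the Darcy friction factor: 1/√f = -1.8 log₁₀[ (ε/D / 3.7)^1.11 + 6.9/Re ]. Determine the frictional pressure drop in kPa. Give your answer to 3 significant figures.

Cross-sectional area A = πD²/4 = π(0.0461)²/4 = 0.001669 m²; mean velocity V = Q/A = 0.00124/0.001669 = 0.7429 m/s.
Reynolds number Re = ρVD/μ = 1110 · 0.7429 · 0.0461 / 0.0218 = 1744.
Re < 2300 → laminar flow, so f = 64/Re = 64/1744 = 0.0367 (the turbulent correlation is not needed).
Darcy-Weisbach: ΔP = f(L/D)(ρV²/2) = 0.0367·(687/0.0461)·(1110·0.7429²/2) = 0.0367·1.49e+04·306.3 = 1.675e+05 Pa.
ΔP = 1.675e+05 Pa = 168 kPa.

ΔP ≈ 168 kPa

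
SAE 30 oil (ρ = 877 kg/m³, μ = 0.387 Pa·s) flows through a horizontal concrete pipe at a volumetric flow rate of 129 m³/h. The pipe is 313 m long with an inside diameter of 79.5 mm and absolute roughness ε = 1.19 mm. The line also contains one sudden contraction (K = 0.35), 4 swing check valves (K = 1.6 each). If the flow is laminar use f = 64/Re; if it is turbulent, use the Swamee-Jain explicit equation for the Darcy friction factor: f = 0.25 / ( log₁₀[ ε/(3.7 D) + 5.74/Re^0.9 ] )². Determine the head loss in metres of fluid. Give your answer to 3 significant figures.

Q = 129 m³/h = 129/3600 = 0.03583 m³/s.
Cross-sectional area A = πD²/4 = π(0.0795)²/4 = 0.004964 m²; mean velocity V = Q/A = 0.03583/0.004964 = 7.219 m/s.
Reynolds number Re = ρVD/μ = 877 · 7.219 · 0.0795 / 0.387 = 1301.
Re < 2300 → laminar flow, so f = 64/Re = 64/1301 = 0.04921 (the turbulent correlation is not needed).
Total minor-loss coefficient ΣK = 1·0.35 + 4·1.6 = 6.75.
ΔP = [f·L/D + ΣK]·(ρV²/2) = [0.04921·313/0.0795 + 6.75]·(877·7.219²/2) = [193.7 + 6.75]·2.285e+04 = 4.581e+06 Pa.
Head loss h_f = ΔP/(ρg) = 4.581e+06/(877·9.81) = 533 m.

h_f ≈ 533 m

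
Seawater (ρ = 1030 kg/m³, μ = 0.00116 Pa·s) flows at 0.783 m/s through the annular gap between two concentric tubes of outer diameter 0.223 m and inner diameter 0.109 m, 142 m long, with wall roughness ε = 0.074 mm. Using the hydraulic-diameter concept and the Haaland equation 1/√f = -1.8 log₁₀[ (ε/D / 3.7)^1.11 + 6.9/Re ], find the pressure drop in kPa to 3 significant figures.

Hydraulic diameter D_h = 4A/P = D_o - D_i = 0.223 - 0.109 = 0.114 m.
Re = ρVD_h/μ = 1030·0.783·0.114/0.00116 = 7.926e+04.
ε/D_h = 7.4e-05/0.114 = 0.000649; Haaland gives 1/√f = -1.8 log₁₀[6.78e-05+8.71e-05] = 6.858, so f = 0.02126.
ΔP = f(L/D_h)(ρV²/2) = 0.02126·142/0.114·315.7 = 8361 Pa.
ΔP = 8.36 kPa.

ΔP ≈ 8.36 kPa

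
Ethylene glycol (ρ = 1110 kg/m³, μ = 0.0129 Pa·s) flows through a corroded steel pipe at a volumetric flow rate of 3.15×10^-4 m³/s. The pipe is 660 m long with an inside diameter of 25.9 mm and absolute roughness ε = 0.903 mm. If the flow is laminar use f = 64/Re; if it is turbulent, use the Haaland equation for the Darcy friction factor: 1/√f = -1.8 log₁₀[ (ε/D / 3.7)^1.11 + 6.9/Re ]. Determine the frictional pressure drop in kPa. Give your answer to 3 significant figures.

ΔP ≈ 243 kPa

Cross-sectional area A = πD²/4 = π(0.0259)²/4 = 0.0005269 m²; mean velocity V = Q/A = 0.000315/0.0005269 = 0.5979 m/s.
Reynolds number Re = ρVD/μ = 1110 · 0.5979 · 0.0259 / 0.0129 = 1332.
Re < 2300 → laminar flow, so f = 64/Re = 64/1332 = 0.04803 (the turbulent correlation is not needed).
Darcy-Weisbach: ΔP = f(L/D)(ρV²/2) = 0.04803·(660/0.0259)·(1110·0.5979²/2) = 0.04803·2.548e+04·198.4 = 2.428e+05 Pa.
ΔP = 2.428e+05 Pa = 243 kPa.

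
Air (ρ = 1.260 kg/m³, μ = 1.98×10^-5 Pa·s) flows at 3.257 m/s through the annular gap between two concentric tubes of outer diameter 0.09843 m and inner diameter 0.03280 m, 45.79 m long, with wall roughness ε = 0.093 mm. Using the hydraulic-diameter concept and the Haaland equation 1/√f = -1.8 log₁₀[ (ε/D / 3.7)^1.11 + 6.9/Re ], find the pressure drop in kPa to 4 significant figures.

ΔP ≈ 0.1428 kPa

Hydraulic diameter D_h = 4A/P = D_o - D_i = 0.09843 - 0.0328 = 0.06563 m.
Re = ρVD_h/μ = 1.26·3.257·0.06563/1.98e-05 = 1.36e+04.
ε/D_h = 9.3e-05/0.06563 = 0.00142; Haaland gives 1/√f = -1.8 log₁₀[0.000161+0.000507] = 5.715, so f = 0.03062.
ΔP = f(L/D_h)(ρV²/2) = 0.03062·45.79/0.06563·6.683 = 142.8 Pa.
ΔP = 0.1428 kPa.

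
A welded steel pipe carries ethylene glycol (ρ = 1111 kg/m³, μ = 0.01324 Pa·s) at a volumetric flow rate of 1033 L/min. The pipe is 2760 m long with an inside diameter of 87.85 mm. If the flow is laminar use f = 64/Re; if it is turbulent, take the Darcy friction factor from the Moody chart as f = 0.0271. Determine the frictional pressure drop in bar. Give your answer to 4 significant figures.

Q = 1033 L/min = 1033/60000 = 0.01722 m³/s.
Cross-sectional area A = πD²/4 = π(0.08785)²/4 = 0.006061 m²; mean velocity V = Q/A = 0.01722/0.006061 = 2.84 m/s.
Reynolds number Re = ρVD/μ = 1111 · 2.84 · 0.08785 / 0.0132 = 2.094e+04.
Re > 4000 → turbulent; use the Moody-chart value f = 0.0271.
Darcy-Weisbach: ΔP = f(L/D)(ρV²/2) = 0.0271·(2760/0.08785)·(1111·2.84²/2) = 0.0271·3.142e+04·4482 = 3.816e+06 Pa.
ΔP = 3.816e+06 Pa = 38.16 bar.

ΔP ≈ 38.16 bar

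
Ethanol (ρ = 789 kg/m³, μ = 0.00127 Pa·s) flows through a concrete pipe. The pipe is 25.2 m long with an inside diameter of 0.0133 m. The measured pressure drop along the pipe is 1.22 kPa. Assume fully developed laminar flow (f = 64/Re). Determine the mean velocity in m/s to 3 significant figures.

V ≈ 0.211 m/s

For laminar flow, f = 64/Re with Re = ρVD/μ, so Darcy-Weisbach reduces to ΔP = 32μLV/D². Solving for V: V = ΔP·D²/(32μL) = 1220·(0.0133)²/(32·0.00127·25.2) = 0.2107 m/s.
Check: Re = ρVD/μ = 789·0.2107·0.0133/0.00127 = 1741 < 2300, so the laminar assumption holds.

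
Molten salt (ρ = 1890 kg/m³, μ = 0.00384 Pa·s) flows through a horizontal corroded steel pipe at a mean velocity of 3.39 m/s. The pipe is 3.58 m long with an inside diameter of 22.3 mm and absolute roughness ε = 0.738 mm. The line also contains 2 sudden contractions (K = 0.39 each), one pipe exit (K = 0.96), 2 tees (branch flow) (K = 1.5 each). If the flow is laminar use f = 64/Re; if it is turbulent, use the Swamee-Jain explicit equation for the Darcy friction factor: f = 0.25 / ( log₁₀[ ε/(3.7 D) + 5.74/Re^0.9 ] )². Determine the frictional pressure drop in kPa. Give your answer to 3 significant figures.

ΔP ≈ 158 kPa

Reynolds number Re = ρVD/μ = 1890 · 3.39 · 0.0223 / 0.00384 = 3.721e+04.
Re > 4000 → turbulent. Relative roughness ε/D = 0.000738/0.0223 = 0.0331. Swamee-Jain: f = 0.25/(log₁₀[0.0331/3.7 + 5.74/3.721e+04^0.9])² = 0.25/(log₁₀[0.00894 + 0.000442])² = 0.25/(-2.028)² = 0.06082.
Total minor-loss coefficient ΣK = 2·0.39 + 1·0.96 + 2·1.5 = 4.74.
ΔP = [f·L/D + ΣK]·(ρV²/2) = [0.06082·3.58/0.0223 + 4.74]·(1890·3.39²/2) = [9.763 + 4.74]·1.086e+04 = 1.575e+05 Pa.
ΔP = 1.575e+05 Pa = 158 kPa.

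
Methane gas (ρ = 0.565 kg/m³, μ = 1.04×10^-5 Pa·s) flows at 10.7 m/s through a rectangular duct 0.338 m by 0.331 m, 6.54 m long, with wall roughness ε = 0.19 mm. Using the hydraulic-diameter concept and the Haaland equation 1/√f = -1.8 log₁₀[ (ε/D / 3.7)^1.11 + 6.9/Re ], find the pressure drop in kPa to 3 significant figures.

ΔP ≈ 0.0120 kPa

Hydraulic diameter D_h = 4A/P = 4·(0.338·0.331)/(2·(0.338+0.331)) = 0.4475/1.338 = 0.3345 m.
Re = ρVD_h/μ = 0.565·10.7·0.3345/1.04e-05 = 1.944e+05.
ε/D_h = 0.00019/0.3345 = 0.000568; Haaland gives 1/√f = -1.8 log₁₀[5.84e-05+3.55e-05] = 7.249, so f = 0.01903.
ΔP = f(L/D_h)(ρV²/2) = 0.01903·6.54/0.3345·32.34 = 12.04 Pa.
ΔP = 0.0120 kPa.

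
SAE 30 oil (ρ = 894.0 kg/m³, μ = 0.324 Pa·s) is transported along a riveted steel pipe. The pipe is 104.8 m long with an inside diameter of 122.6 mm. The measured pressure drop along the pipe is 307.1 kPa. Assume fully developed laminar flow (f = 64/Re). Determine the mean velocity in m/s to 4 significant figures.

V ≈ 4.248 m/s

For laminar flow, f = 64/Re with Re = ρVD/μ, so Darcy-Weisbach reduces to ΔP = 32μLV/D². Solving for V: V = ΔP·D²/(32μL) = 3.071e+05·(0.1226)²/(32·0.324·104.8) = 4.248 m/s.
Check: Re = ρVD/μ = 894·4.248·0.1226/0.324 = 1437 < 2300, so the laminar assumption holds.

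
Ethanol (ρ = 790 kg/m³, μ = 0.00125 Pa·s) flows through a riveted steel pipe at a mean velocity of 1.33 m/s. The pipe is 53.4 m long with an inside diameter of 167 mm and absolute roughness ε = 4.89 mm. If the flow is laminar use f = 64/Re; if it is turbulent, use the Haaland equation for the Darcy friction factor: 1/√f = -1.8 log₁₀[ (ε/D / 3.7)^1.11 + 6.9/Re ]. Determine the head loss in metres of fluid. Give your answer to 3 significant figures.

Reynolds number Re = ρVD/μ = 790 · 1.33 · 0.167 / 0.00125 = 1.404e+05.
Re > 4000 → turbulent. Relative roughness ε/D = 0.00489/0.167 = 0.0293. Haaland: 1/√f = -1.8 log₁₀[(0.0293/3.7)^1.11 + 6.9/1.404e+05] = -1.8 log₁₀[0.00465 + 4.92e-05] = 4.191, so f = 0.05694.
Darcy-Weisbach: ΔP = f(L/D)(ρV²/2) = 0.05694·(53.4/0.167)·(790·1.33²/2) = 0.05694·319.8·698.7 = 1.272e+04 Pa.
Head loss h_f = ΔP/(ρg) = 1.272e+04/(790·9.81) = 1.64 m.

h_f ≈ 1.64 m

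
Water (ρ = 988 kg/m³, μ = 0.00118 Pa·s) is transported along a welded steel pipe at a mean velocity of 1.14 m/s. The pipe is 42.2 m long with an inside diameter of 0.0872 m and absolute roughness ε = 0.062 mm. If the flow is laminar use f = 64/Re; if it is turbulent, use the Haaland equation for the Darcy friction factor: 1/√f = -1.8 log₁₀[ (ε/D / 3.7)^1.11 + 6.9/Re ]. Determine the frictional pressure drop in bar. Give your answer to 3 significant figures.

ΔP ≈ 0.0663 bar

Reynolds number Re = ρVD/μ = 988 · 1.14 · 0.0872 / 0.00118 = 8.323e+04.
Re > 4000 → turbulent. Relative roughness ε/D = 6.2e-05/0.0872 = 0.000711. Haaland: 1/√f = -1.8 log₁₀[(0.000711/3.7)^1.11 + 6.9/8.323e+04] = -1.8 log₁₀[7.5e-05 + 8.29e-05] = 6.843, so f = 0.02135.
Darcy-Weisbach: ΔP = f(L/D)(ρV²/2) = 0.02135·(42.2/0.0872)·(988·1.14²/2) = 0.02135·483.9·642 = 6635 Pa.
ΔP = 6635 Pa = 0.0663 bar.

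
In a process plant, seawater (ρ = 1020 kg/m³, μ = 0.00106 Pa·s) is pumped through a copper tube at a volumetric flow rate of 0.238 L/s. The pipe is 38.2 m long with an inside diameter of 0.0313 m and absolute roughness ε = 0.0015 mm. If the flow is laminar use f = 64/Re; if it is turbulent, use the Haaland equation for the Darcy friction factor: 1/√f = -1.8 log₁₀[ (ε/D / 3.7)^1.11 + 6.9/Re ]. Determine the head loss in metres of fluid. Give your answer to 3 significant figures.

h_f ≈ 0.188 m

Q = 0.238 L/s = 0.238/1000 = 0.000238 m³/s.
Cross-sectional area A = πD²/4 = π(0.0313)²/4 = 0.0007694 m²; mean velocity V = Q/A = 0.000238/0.0007694 = 0.3093 m/s.
Reynolds number Re = ρVD/μ = 1020 · 0.3093 · 0.0313 / 0.00106 = 9316.
Re > 4000 → turbulent. Relative roughness ε/D = 1.5e-06/0.0313 = 4.79e-05. Haaland: 1/√f = -1.8 log₁₀[(4.79e-05/3.7)^1.11 + 6.9/9316] = -1.8 log₁₀[3.76e-06 + 0.000741] = 5.631, so f = 0.03154.
Darcy-Weisbach: ΔP = f(L/D)(ρV²/2) = 0.03154·(38.2/0.0313)·(1020·0.3093²/2) = 0.03154·1220·48.79 = 1878 Pa.
Head loss h_f = ΔP/(ρg) = 1878/(1020·9.81) = 0.188 m.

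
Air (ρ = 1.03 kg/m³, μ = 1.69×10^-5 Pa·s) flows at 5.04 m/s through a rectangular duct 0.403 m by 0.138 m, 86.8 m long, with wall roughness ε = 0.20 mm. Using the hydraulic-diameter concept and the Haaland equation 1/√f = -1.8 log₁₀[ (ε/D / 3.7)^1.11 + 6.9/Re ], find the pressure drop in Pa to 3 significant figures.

Hydraulic diameter D_h = 4A/P = 4·(0.403·0.138)/(2·(0.403+0.138)) = 0.2225/1.082 = 0.2056 m.
Re = ρVD_h/μ = 1.03·5.04·0.2056/1.69e-05 = 6.315e+04.
ε/D_h = 0.0002/0.2056 = 0.000973; Haaland gives 1/√f = -1.8 log₁₀[0.000106+0.000109] = 6.6, so f = 0.02296.
ΔP = f(L/D_h)(ρV²/2) = 0.02296·86.8/0.2056·13.08 = 126.8 Pa.

ΔP ≈ 127 Pa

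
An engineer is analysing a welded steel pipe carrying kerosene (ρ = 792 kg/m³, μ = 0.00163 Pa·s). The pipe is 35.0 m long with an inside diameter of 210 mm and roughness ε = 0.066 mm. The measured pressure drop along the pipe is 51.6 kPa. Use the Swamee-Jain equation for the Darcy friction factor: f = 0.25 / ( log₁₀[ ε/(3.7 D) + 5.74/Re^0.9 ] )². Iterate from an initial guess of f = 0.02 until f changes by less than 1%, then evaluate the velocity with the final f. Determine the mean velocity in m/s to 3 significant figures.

Rearranging Darcy-Weisbach: V = √(2·ΔP·D/(f·L·ρ)). With ε/D = 6.6e-05/0.21 = 0.000314, iterate starting from f = 0.02:
  f = 0.02 → V = √(2·5.16e+04·0.21/(0.02·35·792)) = 6.252 m/s; Re = ρVD/μ = 6.38e+05; f → 0.01624
  f = 0.01624 → V = 6.939 m/s; Re = 7.08e+05; f → 0.01614
Converged (Δf/f < 1%). With the final f = 0.01614: V = √(2·5.16e+04·0.21/(0.01614·35·792)) = 6.959 m/s.

V ≈ 6.96 m/s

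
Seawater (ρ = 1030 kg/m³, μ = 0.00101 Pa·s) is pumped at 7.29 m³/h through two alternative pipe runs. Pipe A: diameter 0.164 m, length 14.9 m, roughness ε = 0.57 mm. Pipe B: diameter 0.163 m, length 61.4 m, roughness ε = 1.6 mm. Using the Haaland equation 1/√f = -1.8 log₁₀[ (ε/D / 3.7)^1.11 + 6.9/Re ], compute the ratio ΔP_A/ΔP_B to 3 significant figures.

Pipe A: V = Q/A = 0.002025/0.02112 = 0.09586 m/s; Re = 1.603e+04; ε/D = 0.00348; Haaland → f = 0.03292; ΔP_A = f(L/D)(ρV²/2) = 14.15 Pa.
Pipe B: V = Q/A = 0.002025/0.02087 = 0.09704 m/s; Re = 1.613e+04; ε/D = 0.00982; Haaland → f = 0.04104; ΔP_B = f(L/D)(ρV²/2) = 74.97 Pa.
ΔP_A/ΔP_B = 14.15/74.97 = 0.189.

ΔP_A/ΔP_B ≈ 0.189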